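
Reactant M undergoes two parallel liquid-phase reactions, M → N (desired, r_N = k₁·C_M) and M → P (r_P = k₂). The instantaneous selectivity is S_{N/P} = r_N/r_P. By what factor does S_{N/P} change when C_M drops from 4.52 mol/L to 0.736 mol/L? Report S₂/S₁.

0.163

S_{N/P} = (k₁/k₂)·C_M, so S₂/S₁ = (C_{M,2}/C_{M,1}).
= 0.736/4.52 = 0.163.
Selectivity toward N falls as C_M falls — high-concentration operation is favoured.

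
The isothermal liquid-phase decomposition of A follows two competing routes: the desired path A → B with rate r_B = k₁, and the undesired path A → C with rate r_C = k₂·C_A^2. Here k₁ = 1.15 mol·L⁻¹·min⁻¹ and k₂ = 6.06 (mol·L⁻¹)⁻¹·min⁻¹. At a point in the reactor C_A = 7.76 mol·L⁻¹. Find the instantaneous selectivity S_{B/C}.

0.00315

S_{B/C} = r_B/r_C = (k₁)/(k₂·C_A^2) = (k₁/k₂)·C_A^-2.
= (1.15) / (6.06×7.760^2) = 1.150/364.9 = 0.00315.
The undesired path is higher order in A, so low C_A (CSTR or dilute feed) favours B.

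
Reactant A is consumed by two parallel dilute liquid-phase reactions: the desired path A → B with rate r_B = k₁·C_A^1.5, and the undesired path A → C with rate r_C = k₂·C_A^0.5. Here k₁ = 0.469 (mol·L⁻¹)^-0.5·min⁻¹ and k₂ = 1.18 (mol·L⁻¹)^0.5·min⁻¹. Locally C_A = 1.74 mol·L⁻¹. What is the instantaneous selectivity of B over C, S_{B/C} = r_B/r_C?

0.692

S_{B/C} = r_B/r_C = (k₁·C_A^1.5)/(k₂·C_A^0.5) = (k₁/k₂)·C_A.
= (0.469×1.740^1.5) / (1.18×1.740^0.5) = 1.076/1.557 = 0.692.
Since the desired path is higher order in A, keeping C_A high (PFR or concentrated feed) favours B.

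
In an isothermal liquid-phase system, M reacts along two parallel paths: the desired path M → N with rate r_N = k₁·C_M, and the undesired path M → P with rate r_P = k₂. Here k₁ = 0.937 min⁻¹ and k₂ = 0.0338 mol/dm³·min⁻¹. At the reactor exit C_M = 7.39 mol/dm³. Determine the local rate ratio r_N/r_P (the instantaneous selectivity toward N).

205

S_{N/P} = r_N/r_P = (k₁·C_M)/(k₂) = (k₁/k₂)·C_M.
= (0.937×7.390) / (0.0338) = 6.924/0.03380 = 205.
Since the desired path is higher order in M, keeping C_M high (PFR or concentrated feed) favours N.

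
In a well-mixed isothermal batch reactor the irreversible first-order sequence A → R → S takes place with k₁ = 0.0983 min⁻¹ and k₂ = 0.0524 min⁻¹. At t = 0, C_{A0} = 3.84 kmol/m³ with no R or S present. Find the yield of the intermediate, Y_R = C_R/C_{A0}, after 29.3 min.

For first-order series with pure A initially, C_R(t) = k₁C_{A0}/(k₂−k₁)·(e^(−k₁t) − e^(−k₂t)).
e^(−k₁t) = e^(−0.0983×29.3) = e^(−2.880) = 0.05612; e^(−k₂t) = e^(−1.535) = 0.2154.
C_R = 0.0983×3.84/(0.0524−0.0983) × (0.05612−0.2154) = (-8.224)×(-0.1593) = 1.310 kmol/m³.
Y_R = C_R/C_{A0} = 1.310/3.84 = 0.341.

0.341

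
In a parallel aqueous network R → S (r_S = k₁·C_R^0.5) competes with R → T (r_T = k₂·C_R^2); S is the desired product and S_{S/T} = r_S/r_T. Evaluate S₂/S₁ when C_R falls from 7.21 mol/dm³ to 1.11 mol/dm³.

S_{S/T} = (k₁/k₂)·C_R^-1.5, so S₂/S₁ = (C_{R,2}/C_{R,1})^-1.5.
= (1.11/7.21)^(-1.5) = (0.1540)^(-1.5) = 16.6.
Selectivity toward S rises as C_R falls — low-concentration operation is favoured.

16.6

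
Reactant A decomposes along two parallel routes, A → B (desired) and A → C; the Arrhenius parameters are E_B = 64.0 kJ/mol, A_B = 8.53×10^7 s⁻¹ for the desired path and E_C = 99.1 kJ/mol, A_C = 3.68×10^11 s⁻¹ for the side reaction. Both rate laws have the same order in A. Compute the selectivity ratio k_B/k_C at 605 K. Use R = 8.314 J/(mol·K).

0.249

Since both paths have the same order in A, the concentration cancels and S_{B/C} = k_B/k_C = (A_B/A_C)·exp[(E_C−E_B)/(RT)].
(E_C−E_B)/(RT) = (99.1−64.0)×10³/(8.314×605) = 35100/5030 = 6.978.
k_B/k_C = (8.53×10^7/3.68×10^11)·exp(6.978) = 2.318×10^-4 × 1073 = 0.249.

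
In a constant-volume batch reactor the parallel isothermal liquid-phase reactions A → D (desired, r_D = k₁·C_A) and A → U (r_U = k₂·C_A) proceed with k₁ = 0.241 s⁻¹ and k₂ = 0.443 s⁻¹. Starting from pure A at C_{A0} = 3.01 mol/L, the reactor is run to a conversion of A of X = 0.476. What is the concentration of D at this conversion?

C_A = C_{A0}(1−X) = 1.577 mol/L.
Both paths are first order in A, so the instantaneous fraction to D is constant: dC_D/d(−C_A) = k₁/(k₁+k₂) = 0.3523.
C_D = 0.3523·(C_{A0}−C_A) = 0.3523×1.433 = 0.505 mol/L.

0.505 mol/L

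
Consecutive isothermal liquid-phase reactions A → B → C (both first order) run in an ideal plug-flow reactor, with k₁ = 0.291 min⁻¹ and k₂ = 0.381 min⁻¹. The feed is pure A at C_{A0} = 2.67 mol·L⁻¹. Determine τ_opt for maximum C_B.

Setting dC_B/dτ = 0 gives τ_opt = ln(k₂/k₁)/(k₂−k₁).
= ln(0.381/0.291)/(0.381−0.291) = ln(1.309)/0.09000 = 0.2695/0.09000 = 2.99 min.

2.99 min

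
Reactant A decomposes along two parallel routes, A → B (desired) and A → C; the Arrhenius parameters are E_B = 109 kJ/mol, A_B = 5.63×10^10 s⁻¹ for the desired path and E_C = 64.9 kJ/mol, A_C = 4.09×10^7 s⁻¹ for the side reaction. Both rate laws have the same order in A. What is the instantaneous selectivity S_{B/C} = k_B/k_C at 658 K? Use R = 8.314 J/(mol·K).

Since both paths have the same order in A, the concentration cancels and S_{B/C} = k_B/k_C = (A_B/A_C)·exp[(E_C−E_B)/(RT)].
(E_C−E_B)/(RT) = (64.9−109)×10³/(8.314×658) = -44100/5471 = -8.061.
k_B/k_C = (5.63×10^10/4.09×10^7)·exp(-8.061) = 1377 × 3.155×10^-4 = 0.434.

0.434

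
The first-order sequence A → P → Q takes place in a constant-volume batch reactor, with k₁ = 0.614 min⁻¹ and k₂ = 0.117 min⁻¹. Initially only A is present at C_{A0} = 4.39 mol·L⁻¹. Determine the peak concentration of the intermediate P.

Evaluating C_P at t_opt = ln(k₂/k₁)/(k₂−k₁) gives C_{P,max}/C_{A0} = (k₁/k₂)^[k₂/(k₂−k₁)].
= (0.614/0.117)^(0.117/(0.117−0.614)) = (5.248)^(-0.2354) = 0.6769.
C_{P,max} = 0.6769×4.39 = 2.97 mol·L⁻¹.

2.97 mol·L⁻¹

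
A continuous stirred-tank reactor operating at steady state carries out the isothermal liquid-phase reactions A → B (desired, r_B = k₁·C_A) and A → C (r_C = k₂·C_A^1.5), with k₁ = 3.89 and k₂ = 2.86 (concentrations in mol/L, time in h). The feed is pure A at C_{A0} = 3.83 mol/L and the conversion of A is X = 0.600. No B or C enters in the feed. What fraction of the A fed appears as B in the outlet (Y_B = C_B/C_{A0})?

0.314

Exit C_A = C_{A0}(1−X) = 3.83×0.400 = 1.532 mol/L.
In a CSTR the entire volume is at exit conditions, so r_B = 3.89×1.532 = 5.959 and r_C = 2.86×1.532^1.5 = 5.423.
Fraction of consumed A going to B: r_B/(r_B+r_C) = 0.5236.
C_B = 0.5236·C_{A0}·X = 0.5236×3.83×0.600 = 1.20 mol/L; Y_B = C_B/C_{A0} = 0.314.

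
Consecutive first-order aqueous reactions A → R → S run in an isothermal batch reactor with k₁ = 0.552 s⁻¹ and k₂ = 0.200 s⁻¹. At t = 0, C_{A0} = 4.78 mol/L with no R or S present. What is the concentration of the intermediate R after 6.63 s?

The intermediate concentration in a first-order A→B→C sequence is C_R = k₁C_{A0}(e^(−k₁t) − e^(−k₂t))/(k₂−k₁).
e^(−k₁t) = e^(−0.552×6.63) = e^(−3.660) = 0.02574; e^(−k₂t) = e^(−1.326) = 0.2655.
C_R = 0.552×4.78/(0.200−0.552) × (0.02574−0.2655) = (-7.496)×(-0.2398) = 1.798 mol/L.

1.80 mol/L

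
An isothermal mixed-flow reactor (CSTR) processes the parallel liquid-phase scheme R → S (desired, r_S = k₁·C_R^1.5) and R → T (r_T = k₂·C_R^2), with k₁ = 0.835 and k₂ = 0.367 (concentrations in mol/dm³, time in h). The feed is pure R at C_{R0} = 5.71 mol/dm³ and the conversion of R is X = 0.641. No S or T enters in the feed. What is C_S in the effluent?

Exit C_R = C_{R0}(1−X) = 5.71×0.359 = 2.050 mol/dm³.
In a CSTR the entire volume is at exit conditions, so r_S = 0.835×2.050^1.5 = 2.451 and r_T = 0.367×2.050^2 = 1.542.
Fraction of consumed R going to S: r_S/(r_S+r_T) = 0.6138.
C_S = 0.6138·C_{R0}·X = 0.6138×5.71×0.641 = 2.25 mol/dm³.

2.25 mol/dm³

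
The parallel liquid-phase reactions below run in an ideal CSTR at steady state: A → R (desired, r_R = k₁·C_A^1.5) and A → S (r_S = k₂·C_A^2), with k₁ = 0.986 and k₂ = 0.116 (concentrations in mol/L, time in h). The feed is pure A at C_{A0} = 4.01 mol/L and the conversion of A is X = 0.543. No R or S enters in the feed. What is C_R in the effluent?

1.88 mol/L

Exit C_A = C_{A0}(1−X) = 4.01×0.457 = 1.833 mol/L.
Rates in a CSTR are evaluated at the outlet concentration: r_R = 0.986×1.833^1.5 = 2.446, r_S = 0.116×1.833^2 = 0.3896.
Fraction of consumed A going to R: r_R/(r_R+r_S) = 0.8626.
C_R = 0.8626·C_{A0}·X = 0.8626×4.01×0.543 = 1.88 mol/L.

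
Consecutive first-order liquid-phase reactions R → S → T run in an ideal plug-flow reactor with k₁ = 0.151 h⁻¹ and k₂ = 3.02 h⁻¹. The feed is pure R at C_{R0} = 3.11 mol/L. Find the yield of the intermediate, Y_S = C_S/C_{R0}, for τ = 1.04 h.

The intermediate concentration in a first-order A→B→C sequence is C_S = k₁C_{R0}(e^(−k₁τ) − e^(−k₂τ))/(k₂−k₁).
e^(−k₁τ) = e^(−0.151×1.04) = e^(−0.1570) = 0.8547; e^(−k₂τ) = e^(−3.141) = 0.04325.
C_S = 0.151×3.11/(3.02−0.151) × (0.8547−0.04325) = 0.1637×0.8114 = 0.1328 mol/L.
Y_S = C_S/C_{R0} = 0.1328/3.11 = 0.0427.

0.0427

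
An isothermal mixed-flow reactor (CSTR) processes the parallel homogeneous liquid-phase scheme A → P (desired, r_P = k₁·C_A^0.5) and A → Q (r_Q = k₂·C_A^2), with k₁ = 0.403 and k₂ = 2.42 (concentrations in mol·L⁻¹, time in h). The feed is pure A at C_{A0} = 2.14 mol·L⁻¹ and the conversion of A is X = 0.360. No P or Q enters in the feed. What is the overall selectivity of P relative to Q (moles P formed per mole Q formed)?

0.104

Exit C_A = C_{A0}(1−X) = 2.14×0.640 = 1.370 mol·L⁻¹.
In a CSTR the entire volume is at exit conditions, so r_P = 0.403×1.370^0.5 = 0.4716 and r_Q = 2.42×1.370^2 = 4.539.
Overall selectivity = C_P/C_Q = r_Pτ/(r_Qτ) = r_P/r_Q = 0.104.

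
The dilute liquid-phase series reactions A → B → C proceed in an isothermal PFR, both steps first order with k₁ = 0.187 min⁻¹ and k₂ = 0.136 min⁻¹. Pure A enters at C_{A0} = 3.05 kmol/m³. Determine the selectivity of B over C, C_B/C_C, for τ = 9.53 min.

Solving the coupled first-order balances gives C_B(τ) = [k₁/(k₂−k₁)]·C_{A0}·(e^(−k₁τ) − e^(−k₂τ)).
e^(−k₁τ) = e^(−0.187×9.53) = e^(−1.782) = 0.1683; e^(−k₂τ) = e^(−1.296) = 0.2736.
C_B = 0.187×3.05/(0.136−0.187) × (0.1683−0.2736) = (-11.18)×(-0.1053) = 1.178 kmol/m³.
C_A = C_{A0}e^(−k₁τ) = 0.5133 kmol/m³, so C_C = C_{A0}−C_A−C_B = 1.359 kmol/m³; C_B/C_C = 0.867.

0.867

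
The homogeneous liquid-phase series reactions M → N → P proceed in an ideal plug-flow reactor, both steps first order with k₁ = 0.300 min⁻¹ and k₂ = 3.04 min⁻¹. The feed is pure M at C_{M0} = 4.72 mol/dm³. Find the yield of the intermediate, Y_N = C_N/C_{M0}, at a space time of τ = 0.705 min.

0.0758

Solving the coupled first-order balances gives C_N(τ) = [k₁/(k₂−k₁)]·C_{M0}·(e^(−k₁τ) − e^(−k₂τ)).
e^(−k₁τ) = e^(−0.300×0.705) = e^(−0.2115) = 0.8094; e^(−k₂τ) = e^(−2.143) = 0.1173.
C_N = 0.300×4.72/(3.04−0.300) × (0.8094−0.1173) = 0.5168×0.6921 = 0.3577 mol/dm³.
Y_N = C_N/C_{M0} = 0.3577/4.72 = 0.0758.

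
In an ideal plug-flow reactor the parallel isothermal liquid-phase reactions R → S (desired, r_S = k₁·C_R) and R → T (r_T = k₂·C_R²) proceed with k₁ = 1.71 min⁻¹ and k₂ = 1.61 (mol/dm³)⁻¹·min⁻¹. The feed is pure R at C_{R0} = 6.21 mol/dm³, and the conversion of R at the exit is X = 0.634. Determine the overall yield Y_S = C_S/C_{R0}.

0.133

C_R = C_{R0}(1−X) = 2.273 mol/dm³.
Along a PFR/batch, dC_S/dC_R = −r_S/(r_S+r_T) = −k₁/(k₁+k₂·C_R).
Integrating from C_{R0} to C_R: C_S = (1.71/1.61)·ln[(1.71+1.61·6.21)/(1.71+1.61·2.27)] = 1.062·ln(11.71/5.369) = 0.8280 mol/dm³.
Y_S = C_S/C_{R0} = 0.8280/6.21 = 0.133.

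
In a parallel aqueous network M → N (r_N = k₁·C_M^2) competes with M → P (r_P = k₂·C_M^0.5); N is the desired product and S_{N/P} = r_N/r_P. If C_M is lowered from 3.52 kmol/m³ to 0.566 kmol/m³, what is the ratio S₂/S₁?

0.0645

S_{N/P} = (k₁/k₂)·C_M^1.5, so S₂/S₁ = (C_{M,2}/C_{M,1})^1.5.
= (0.566/3.52)^1.5 = (0.1608)^1.5 = 0.0645.
Selectivity toward N falls as C_M falls — high-concentration operation is favoured.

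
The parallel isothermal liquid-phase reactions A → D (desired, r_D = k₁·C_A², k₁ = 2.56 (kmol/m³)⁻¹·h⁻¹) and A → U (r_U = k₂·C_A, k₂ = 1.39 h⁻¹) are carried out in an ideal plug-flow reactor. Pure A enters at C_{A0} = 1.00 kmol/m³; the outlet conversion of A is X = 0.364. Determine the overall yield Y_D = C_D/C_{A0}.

C_A = C_{A0}(1−X) = 0.6360 kmol/m³.
Along a PFR/batch, dC_U/dC_A = −r_U/(r_D+r_U) = −k₂/(k₂+k₁·C_A).
Integrating from C_{A0} to C_A: C_U = (1.39/2.56)·ln[(1.39+2.56·1.00)/(1.39+2.56·0.636)] = 0.5430·ln(3.950/3.018) = 0.1461 kmol/m³.
Then C_D = (C_{A0}−C_A) − C_U = 0.3640 − 0.1461 = 0.2179 kmol/m³.
Y_D = C_D/C_{A0} = 0.2179/1.00 = 0.218.

0.218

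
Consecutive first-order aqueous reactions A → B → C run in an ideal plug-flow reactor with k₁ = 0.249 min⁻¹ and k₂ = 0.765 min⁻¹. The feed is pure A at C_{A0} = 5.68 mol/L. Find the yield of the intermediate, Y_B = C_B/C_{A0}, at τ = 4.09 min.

For first-order series with pure A initially, C_B(τ) = k₁C_{A0}/(k₂−k₁)·(e^(−k₁τ) − e^(−k₂τ)).
e^(−k₁τ) = e^(−0.249×4.09) = e^(−1.018) = 0.3612; e^(−k₂τ) = e^(−3.129) = 0.04377.
C_B = 0.249×5.68/(0.765−0.249) × (0.3612−0.04377) = 2.741×0.3174 = 0.8700 mol/L.
Y_B = C_B/C_{A0} = 0.8700/5.68 = 0.153.

0.153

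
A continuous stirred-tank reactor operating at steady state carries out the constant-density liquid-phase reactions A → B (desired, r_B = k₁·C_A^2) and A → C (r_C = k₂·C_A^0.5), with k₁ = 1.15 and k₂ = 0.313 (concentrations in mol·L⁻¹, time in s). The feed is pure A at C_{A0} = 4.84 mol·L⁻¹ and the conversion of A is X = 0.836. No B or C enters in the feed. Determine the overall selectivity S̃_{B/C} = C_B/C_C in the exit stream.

Exit C_A = C_{A0}(1−X) = 4.84×0.164 = 0.7938 mol·L⁻¹.
Rates in a CSTR are evaluated at the outlet concentration: r_B = 1.15×0.7938^2 = 0.7246, r_C = 0.313×0.7938^0.5 = 0.2789.
Overall selectivity = C_B/C_C = r_Bτ/(r_Cτ) = r_B/r_C = 2.60.

2.60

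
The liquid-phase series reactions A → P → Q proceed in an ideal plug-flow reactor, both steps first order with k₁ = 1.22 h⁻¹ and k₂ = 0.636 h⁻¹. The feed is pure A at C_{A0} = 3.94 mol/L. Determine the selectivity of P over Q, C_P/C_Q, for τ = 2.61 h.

Solving the coupled first-order balances gives C_P(τ) = [k₁/(k₂−k₁)]·C_{A0}·(e^(−k₁τ) − e^(−k₂τ)).
e^(−k₁τ) = e^(−1.22×2.61) = e^(−3.184) = 0.04141; e^(−k₂τ) = e^(−1.660) = 0.1901.
C_P = 1.22×3.94/(0.636−1.22) × (0.04141−0.1901) = (-8.231)×(-0.1487) = 1.224 mol/L.
C_A = C_{A0}e^(−k₁τ) = 0.1632 mol/L, so C_Q = C_{A0}−C_A−C_P = 2.553 mol/L; C_P/C_Q = 0.480.

0.480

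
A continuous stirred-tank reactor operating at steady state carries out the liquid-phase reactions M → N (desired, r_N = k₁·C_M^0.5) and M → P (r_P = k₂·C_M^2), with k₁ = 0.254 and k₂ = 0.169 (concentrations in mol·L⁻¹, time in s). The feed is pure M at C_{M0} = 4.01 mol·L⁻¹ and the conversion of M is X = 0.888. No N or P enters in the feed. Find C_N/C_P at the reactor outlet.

Exit C_M = C_{M0}(1−X) = 4.01×0.112 = 0.4491 mol·L⁻¹.
In a CSTR the entire volume is at exit conditions, so r_N = 0.254×0.4491^0.5 = 0.1702 and r_P = 0.169×0.4491^2 = 0.03409.
Overall selectivity = C_N/C_P = r_Nτ/(r_Pτ) = r_N/r_P = 4.99.

4.99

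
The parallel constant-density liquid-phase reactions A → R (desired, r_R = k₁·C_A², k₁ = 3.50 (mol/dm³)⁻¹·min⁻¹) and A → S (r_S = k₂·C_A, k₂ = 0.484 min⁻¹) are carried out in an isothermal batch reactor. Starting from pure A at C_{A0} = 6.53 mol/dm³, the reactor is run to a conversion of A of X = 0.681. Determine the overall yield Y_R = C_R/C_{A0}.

0.658

C_A = C_{A0}(1−X) = 2.083 mol/dm³.
Along a PFR/batch, dC_S/dC_A = −r_S/(r_R+r_S) = −k₂/(k₂+k₁·C_A).
Integrating from C_{A0} to C_A: C_S = (0.484/3.50)·ln[(0.484+3.50·6.53)/(0.484+3.50·2.08)] = 0.1383·ln(23.34/7.775) = 0.1520 mol/dm³.
Then C_R = (C_{A0}−C_A) − C_S = 4.447 − 0.1520 = 4.295 mol/dm³.
Y_R = C_R/C_{A0} = 4.295/6.53 = 0.658.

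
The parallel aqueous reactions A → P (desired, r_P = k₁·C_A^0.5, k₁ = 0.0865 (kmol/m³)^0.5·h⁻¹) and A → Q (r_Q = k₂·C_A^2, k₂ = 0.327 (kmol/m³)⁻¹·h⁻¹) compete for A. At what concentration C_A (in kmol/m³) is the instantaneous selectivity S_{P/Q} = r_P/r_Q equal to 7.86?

0.104 kmol/m³

S_{P/Q} = (k₁/k₂)·C_A^-1.5 ⇒ C_A = (S·k₂/k₁)^(1/(-1.5)).
= (7.86×0.327/0.0865)^(-0.6667) = (29.71)^(-0.6667) = 0.104 kmol/m³.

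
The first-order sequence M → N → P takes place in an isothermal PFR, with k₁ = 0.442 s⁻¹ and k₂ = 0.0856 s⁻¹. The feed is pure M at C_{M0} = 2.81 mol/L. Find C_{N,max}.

1.89 mol/L

At the optimum, C_{N,max}/C_{M0} = (k₁/k₂)^[k₂/(k₂−k₁)].
= (0.442/0.0856)^(0.0856/(0.0856−0.442)) = (5.164)^(-0.2402) = 0.6742.
C_{N,max} = 0.6742×2.81 = 1.89 mol/L.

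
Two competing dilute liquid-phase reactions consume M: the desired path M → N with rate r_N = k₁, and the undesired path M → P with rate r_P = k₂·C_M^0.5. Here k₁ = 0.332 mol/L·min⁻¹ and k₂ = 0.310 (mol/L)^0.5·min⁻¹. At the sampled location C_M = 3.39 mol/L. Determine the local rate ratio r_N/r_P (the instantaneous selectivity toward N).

0.582

S_{N/P} = r_N/r_P = (k₁)/(k₂·C_M^0.5) = (k₁/k₂)·C_M^-0.5.
= (0.332) / (0.310×3.390^0.5) = 0.3320/0.5708 = 0.582.
The undesired path is higher order in M, so low C_M (CSTR or dilute feed) favours N.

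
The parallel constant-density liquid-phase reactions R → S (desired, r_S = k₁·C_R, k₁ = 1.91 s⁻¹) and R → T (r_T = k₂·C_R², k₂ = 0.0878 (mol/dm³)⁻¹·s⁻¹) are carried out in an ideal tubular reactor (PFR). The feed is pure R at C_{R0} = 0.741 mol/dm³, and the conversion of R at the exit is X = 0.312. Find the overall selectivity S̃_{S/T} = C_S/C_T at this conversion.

34.8

C_R = C_{R0}(1−X) = 0.5098 mol/dm³.
Along a PFR/batch, dC_S/dC_R = −r_S/(r_S+r_T) = −k₁/(k₁+k₂·C_R).
Integrating from C_{R0} to C_R: C_S = (1.91/0.0878)·ln[(1.91+0.0878·0.741)/(1.91+0.0878·0.510)] = 21.75·ln(1.975/1.955) = 0.2247 mol/dm³.
C_T = (C_{R0}−C_R)−C_S = 0.006459 mol/dm³; S̃_{S/T} = 0.2247/0.006459 = 34.8.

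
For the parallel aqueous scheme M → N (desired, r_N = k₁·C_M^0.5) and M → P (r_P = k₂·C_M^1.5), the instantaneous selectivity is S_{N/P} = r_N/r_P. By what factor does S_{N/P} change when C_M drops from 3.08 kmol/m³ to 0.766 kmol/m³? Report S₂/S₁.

4.02

S_{N/P} = (k₁/k₂)·C_M⁻¹, so S₂/S₁ = (C_{M,2}/C_{M,1})⁻¹.
= 3.08/0.766 = 4.02.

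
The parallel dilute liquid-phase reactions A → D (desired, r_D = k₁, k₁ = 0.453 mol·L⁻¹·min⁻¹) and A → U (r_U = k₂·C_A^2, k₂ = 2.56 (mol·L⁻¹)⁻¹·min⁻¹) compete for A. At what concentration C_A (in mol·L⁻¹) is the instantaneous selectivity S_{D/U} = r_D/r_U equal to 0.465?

S_{D/U} = (k₁/k₂)·C_A^-2 ⇒ C_A = (S·k₂/k₁)^(-0.5).
= (0.465×2.56/0.453)^(-0.5) = (2.628)^(-0.5) = 0.617 mol·L⁻¹.

0.617 mol·L⁻¹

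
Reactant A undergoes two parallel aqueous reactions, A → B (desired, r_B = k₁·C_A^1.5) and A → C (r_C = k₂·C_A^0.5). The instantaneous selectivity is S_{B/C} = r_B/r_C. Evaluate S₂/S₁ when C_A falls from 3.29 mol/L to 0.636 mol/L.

0.193

S_{B/C} = (k₁/k₂)·C_A, so S₂/S₁ = (C_{A,2}/C_{A,1}).
= 0.636/3.29 = 0.193.
Selectivity toward B falls as C_A falls — high-concentration operation is favoured.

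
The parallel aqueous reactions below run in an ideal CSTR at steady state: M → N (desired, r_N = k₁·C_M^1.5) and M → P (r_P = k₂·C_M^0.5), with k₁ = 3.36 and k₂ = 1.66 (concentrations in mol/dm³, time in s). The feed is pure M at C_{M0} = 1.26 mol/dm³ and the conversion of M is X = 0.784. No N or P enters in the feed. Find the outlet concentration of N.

Exit C_M = C_{M0}(1−X) = 1.26×0.216 = 0.2722 mol/dm³.
A CSTR operates uniformly at the exit composition, giving r_N = 0.4771 and r_P = 0.8660 (each k·C_M^n at C_M = 0.2722).
Fraction of consumed M going to N: r_N/(r_N+r_P) = 0.3552.
C_N = 0.3552·C_{M0}·X = 0.3552×1.26×0.784 = 0.351 mol/dm³.

0.351 mol/dm³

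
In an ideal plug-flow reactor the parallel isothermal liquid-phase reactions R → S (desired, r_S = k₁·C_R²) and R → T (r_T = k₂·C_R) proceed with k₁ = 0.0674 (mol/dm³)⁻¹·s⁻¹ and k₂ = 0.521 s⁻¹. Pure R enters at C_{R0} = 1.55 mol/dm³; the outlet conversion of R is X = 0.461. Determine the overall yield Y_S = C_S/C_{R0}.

0.0614

C_R = C_{R0}(1−X) = 0.8354 mol/dm³.
Along a PFR/batch, dC_T/dC_R = −r_T/(r_S+r_T) = −k₂/(k₂+k₁·C_R).
Integrating from C_{R0} to C_R: C_T = (0.521/0.0674)·ln[(0.521+0.0674·1.55)/(0.521+0.0674·0.835)] = 7.730·ln(0.6255/0.5773) = 0.6194 mol/dm³.
Then C_S = (C_{R0}−C_R) − C_T = 0.7146 − 0.6194 = 0.09519 mol/dm³.
Y_S = C_S/C_{R0} = 0.09519/1.55 = 0.0614.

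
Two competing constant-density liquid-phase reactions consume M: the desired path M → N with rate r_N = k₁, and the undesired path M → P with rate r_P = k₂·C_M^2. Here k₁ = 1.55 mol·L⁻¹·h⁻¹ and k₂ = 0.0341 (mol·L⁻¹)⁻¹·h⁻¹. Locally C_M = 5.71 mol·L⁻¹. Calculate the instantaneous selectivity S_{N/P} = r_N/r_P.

S_{N/P} = r_N/r_P = (k₁)/(k₂·C_M^2) = (k₁/k₂)·C_M^-2.
= (1.55) / (0.0341×5.710^2) = 1.550/1.112 = 1.39.

1.39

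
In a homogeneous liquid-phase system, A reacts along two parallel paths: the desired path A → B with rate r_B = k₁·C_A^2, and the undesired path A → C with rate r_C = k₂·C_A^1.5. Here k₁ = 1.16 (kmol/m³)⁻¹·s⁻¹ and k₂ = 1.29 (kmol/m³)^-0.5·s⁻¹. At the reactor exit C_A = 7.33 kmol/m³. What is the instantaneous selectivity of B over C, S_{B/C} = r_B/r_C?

2.43

S_{B/C} = r_B/r_C = (k₁·C_A^2)/(k₂·C_A^1.5) = (k₁/k₂)·C_A^0.5.
= (1.16×7.330^2) / (1.29×7.330^1.5) = 62.33/25.60 = 2.43.
Since the desired path is higher order in A, keeping C_A high (PFR or concentrated feed) favours B.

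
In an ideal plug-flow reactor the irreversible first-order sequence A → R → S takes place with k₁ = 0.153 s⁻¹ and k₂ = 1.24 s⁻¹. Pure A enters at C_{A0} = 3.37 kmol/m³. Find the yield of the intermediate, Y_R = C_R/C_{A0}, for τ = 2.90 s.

0.0865

Solving the coupled first-order balances gives C_R(τ) = [k₁/(k₂−k₁)]·C_{A0}·(e^(−k₁τ) − e^(−k₂τ)).
e^(−k₁τ) = e^(−0.153×2.90) = e^(−0.4437) = 0.6417; e^(−k₂τ) = e^(−3.596) = 0.02743.
C_R = 0.153×3.37/(1.24−0.153) × (0.6417−0.02743) = 0.4743×0.6142 = 0.2914 kmol/m³.
Y_R = C_R/C_{A0} = 0.2914/3.37 = 0.0865.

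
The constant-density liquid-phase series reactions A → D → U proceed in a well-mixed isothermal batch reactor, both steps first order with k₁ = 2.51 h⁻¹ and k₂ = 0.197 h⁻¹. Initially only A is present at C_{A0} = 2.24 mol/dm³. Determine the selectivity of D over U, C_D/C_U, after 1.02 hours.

The intermediate concentration in a first-order A→B→C sequence is C_D = k₁C_{A0}(e^(−k₁t) − e^(−k₂t))/(k₂−k₁).
e^(−k₁t) = e^(−2.51×1.02) = e^(−2.560) = 0.07729; e^(−k₂t) = e^(−0.2009) = 0.8180.
C_D = 2.51×2.24/(0.197−2.51) × (0.07729−0.8180) = (-2.431)×(-0.7407) = 1.800 mol/dm³.
C_A = C_{A0}e^(−k₁t) = 0.1731 mol/dm³, so C_U = C_{A0}−C_A−C_D = 0.2665 mol/dm³; C_D/C_U = 6.76.

6.76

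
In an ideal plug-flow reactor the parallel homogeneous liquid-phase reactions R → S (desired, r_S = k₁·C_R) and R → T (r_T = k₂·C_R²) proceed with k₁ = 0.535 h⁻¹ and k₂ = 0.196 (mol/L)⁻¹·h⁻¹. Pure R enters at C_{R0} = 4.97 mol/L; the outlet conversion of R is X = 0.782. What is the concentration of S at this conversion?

C_R = C_{R0}(1−X) = 1.083 mol/L.
Along a PFR/batch, dC_S/dC_R = −r_S/(r_S+r_T) = −k₁/(k₁+k₂·C_R).
Integrating from C_{R0} to C_R: C_S = (0.535/0.196)·ln[(0.535+0.196·4.97)/(0.535+0.196·1.08)] = 2.730·ln(1.509/0.7474) = 1.918 mol/L.

1.92 mol/L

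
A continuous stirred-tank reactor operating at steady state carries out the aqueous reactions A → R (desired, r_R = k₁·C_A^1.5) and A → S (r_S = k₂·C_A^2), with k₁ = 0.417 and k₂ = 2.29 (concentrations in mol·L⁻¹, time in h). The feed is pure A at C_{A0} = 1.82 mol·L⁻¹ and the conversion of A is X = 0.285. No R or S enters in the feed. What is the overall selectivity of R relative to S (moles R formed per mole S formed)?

0.160

Exit C_A = C_{A0}(1−X) = 1.82×0.715 = 1.301 mol·L⁻¹.
Rates in a CSTR are evaluated at the outlet concentration: r_R = 0.417×1.301^1.5 = 0.6190, r_S = 2.29×1.301^2 = 3.878.
Overall selectivity = C_R/C_S = r_Rτ/(r_Sτ) = r_R/r_S = 0.160.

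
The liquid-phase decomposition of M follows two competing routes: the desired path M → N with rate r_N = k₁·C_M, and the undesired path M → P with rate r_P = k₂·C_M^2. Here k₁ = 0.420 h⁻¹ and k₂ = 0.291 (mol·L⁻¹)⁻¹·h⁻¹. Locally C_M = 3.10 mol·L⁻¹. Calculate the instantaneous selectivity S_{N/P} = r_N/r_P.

S_{N/P} = r_N/r_P = (k₁·C_M)/(k₂·C_M^2) = (k₁/k₂)·C_M⁻¹.
= (0.420×3.100) / (0.291×3.100^2) = 1.302/2.797 = 0.466.

0.466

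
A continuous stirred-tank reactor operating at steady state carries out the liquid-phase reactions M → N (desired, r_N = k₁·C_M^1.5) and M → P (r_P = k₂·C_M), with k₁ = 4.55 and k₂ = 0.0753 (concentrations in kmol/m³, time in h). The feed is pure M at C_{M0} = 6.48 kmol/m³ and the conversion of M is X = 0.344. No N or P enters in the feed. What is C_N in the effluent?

2.21 kmol/m³

Exit C_M = C_{M0}(1−X) = 6.48×0.656 = 4.251 kmol/m³.
Rates in a CSTR are evaluated at the outlet concentration: r_N = 4.55×4.251^1.5 = 39.88, r_P = 0.0753×4.251 = 0.3201.
Fraction of consumed M going to N: r_N/(r_N+r_P) = 0.9920.
C_N = 0.9920·C_{M0}·X = 0.9920×6.48×0.344 = 2.21 kmol/m³.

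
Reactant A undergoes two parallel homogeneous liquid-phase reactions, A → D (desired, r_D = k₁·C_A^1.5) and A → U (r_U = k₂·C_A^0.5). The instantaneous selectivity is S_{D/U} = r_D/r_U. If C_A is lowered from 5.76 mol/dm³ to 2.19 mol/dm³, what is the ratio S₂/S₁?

S_{D/U} = (k₁/k₂)·C_A, so S₂/S₁ = (C_{A,2}/C_{A,1}).
= 2.19/5.76 = 0.380.

0.380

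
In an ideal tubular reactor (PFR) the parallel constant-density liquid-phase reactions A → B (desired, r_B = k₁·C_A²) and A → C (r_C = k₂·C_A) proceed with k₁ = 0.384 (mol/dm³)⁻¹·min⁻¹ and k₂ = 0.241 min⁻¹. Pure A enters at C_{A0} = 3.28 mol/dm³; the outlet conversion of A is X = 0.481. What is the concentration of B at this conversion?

1.25 mol/dm³

C_A = C_{A0}(1−X) = 1.702 mol/dm³.
Along a PFR/batch, dC_C/dC_A = −r_C/(r_B+r_C) = −k₂/(k₂+k₁·C_A).
Integrating from C_{A0} to C_A: C_C = (0.241/0.384)·ln[(0.241+0.384·3.28)/(0.241+0.384·1.70)] = 0.6276·ln(1.501/0.8947) = 0.3245 mol/dm³.
Then C_B = (C_{A0}−C_A) − C_C = 1.578 − 0.3245 = 1.253 mol/dm³.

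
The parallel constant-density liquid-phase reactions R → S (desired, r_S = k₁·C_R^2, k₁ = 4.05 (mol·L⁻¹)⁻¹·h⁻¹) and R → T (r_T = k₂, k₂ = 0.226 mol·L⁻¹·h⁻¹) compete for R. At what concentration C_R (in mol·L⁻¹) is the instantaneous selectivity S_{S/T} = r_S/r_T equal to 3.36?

S_{S/T} = (k₁/k₂)·C_R^2 ⇒ C_R = (S·k₂/k₁)^(0.5).
= (3.36×0.226/4.05)^(0.5) = (0.1875)^(0.5) = 0.433 mol·L⁻¹.

0.433 mol·L⁻¹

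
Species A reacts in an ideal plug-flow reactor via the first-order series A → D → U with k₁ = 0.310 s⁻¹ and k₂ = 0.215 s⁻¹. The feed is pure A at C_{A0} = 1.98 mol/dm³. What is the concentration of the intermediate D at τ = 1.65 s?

The intermediate concentration in a first-order A→B→C sequence is C_D = k₁C_{A0}(e^(−k₁τ) − e^(−k₂τ))/(k₂−k₁).
e^(−k₁τ) = e^(−0.310×1.65) = e^(−0.5115) = 0.5996; e^(−k₂τ) = e^(−0.3547) = 0.7013.
C_D = 0.310×1.98/(0.215−0.310) × (0.5996−0.7013) = (-6.461)×(-0.1018) = 0.6574 mol/dm³.

0.657 mol/dm³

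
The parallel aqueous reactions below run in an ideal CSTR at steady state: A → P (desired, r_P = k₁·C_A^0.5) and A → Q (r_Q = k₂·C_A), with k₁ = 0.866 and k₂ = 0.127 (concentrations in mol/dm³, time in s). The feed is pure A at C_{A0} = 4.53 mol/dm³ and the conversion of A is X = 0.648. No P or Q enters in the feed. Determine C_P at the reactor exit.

2.48 mol/dm³

Exit C_A = C_{A0}(1−X) = 4.53×0.352 = 1.595 mol/dm³.
In a CSTR the entire volume is at exit conditions, so r_P = 0.866×1.595^0.5 = 1.094 and r_Q = 0.127×1.595 = 0.2025.
Fraction of consumed A going to P: r_P/(r_P+r_Q) = 0.8437.
C_P = 0.8437·C_{A0}·X = 0.8437×4.53×0.648 = 2.48 mol/dm³.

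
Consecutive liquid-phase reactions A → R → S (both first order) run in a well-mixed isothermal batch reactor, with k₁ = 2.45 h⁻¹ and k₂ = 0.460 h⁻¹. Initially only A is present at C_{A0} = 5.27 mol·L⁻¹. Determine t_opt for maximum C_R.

0.841 h

For first-order series the maximum of C_R occurs at t_opt = ln(k₂/k₁)/(k₂−k₁).
= ln(0.460/2.45)/(0.460−2.45) = ln(0.1878)/-1.990 = -1.673/-1.990 = 0.841 h.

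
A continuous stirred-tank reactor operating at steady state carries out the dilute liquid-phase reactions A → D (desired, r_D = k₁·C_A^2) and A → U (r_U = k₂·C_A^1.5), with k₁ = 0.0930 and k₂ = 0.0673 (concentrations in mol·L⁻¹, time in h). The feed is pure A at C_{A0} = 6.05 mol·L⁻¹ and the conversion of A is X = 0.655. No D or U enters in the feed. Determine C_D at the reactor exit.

Exit C_A = C_{A0}(1−X) = 6.05×0.345 = 2.087 mol·L⁻¹.
Rates in a CSTR are evaluated at the outlet concentration: r_D = 0.0930×2.087^2 = 0.4052, r_U = 0.0673×2.087^1.5 = 0.2029.
Fraction of consumed A going to D: r_D/(r_D+r_U) = 0.6663.
C_D = 0.6663·C_{A0}·X = 0.6663×6.05×0.655 = 2.64 mol·L⁻¹.

2.64 mol·L⁻¹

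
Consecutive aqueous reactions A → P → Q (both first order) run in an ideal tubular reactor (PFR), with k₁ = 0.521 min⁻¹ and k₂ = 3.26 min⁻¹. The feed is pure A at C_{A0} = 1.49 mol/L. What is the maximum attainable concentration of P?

Evaluating C_P at τ_opt = ln(k₂/k₁)/(k₂−k₁) gives C_{P,max}/C_{A0} = (k₁/k₂)^[k₂/(k₂−k₁)].
= (0.521/3.26)^(3.26/(3.26−0.521)) = (0.1598)^(1.190) = 0.1128.
C_{P,max} = 0.1128×1.49 = 0.168 mol/L.

0.168 mol/L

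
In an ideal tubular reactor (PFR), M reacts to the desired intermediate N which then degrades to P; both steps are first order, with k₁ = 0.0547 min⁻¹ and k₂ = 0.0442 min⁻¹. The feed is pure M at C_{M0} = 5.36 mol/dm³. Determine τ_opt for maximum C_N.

20.3 min

Setting dC_N/dτ = 0 gives τ_opt = ln(k₂/k₁)/(k₂−k₁).
= ln(0.0442/0.0547)/(0.0442−0.0547) = ln(0.8080)/-0.01050 = -0.2131/-0.01050 = 20.3 min.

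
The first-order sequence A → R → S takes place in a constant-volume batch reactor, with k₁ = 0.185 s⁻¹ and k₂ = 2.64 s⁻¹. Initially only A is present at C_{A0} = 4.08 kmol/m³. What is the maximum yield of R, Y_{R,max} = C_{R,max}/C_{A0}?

At the optimum, C_{R,max}/C_{A0} = (k₁/k₂)^[k₂/(k₂−k₁)].
= (0.185/2.64)^(2.64/(2.64−0.185)) = (0.07008)^(1.075) = 0.05736.

0.0574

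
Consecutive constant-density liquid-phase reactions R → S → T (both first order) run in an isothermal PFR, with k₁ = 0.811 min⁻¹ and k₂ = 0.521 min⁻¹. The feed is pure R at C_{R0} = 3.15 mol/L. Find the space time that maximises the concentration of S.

1.53 min

Setting dC_S/dτ = 0 gives τ_opt = ln(k₂/k₁)/(k₂−k₁).
= ln(0.521/0.811)/(0.521−0.811) = ln(0.6424)/-0.2900 = -0.4425/-0.2900 = 1.53 min.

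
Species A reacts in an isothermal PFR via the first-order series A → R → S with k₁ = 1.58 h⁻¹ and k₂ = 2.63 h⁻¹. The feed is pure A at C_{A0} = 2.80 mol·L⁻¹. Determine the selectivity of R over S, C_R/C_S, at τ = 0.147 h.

The intermediate concentration in a first-order A→B→C sequence is C_R = k₁C_{A0}(e^(−k₁τ) − e^(−k₂τ))/(k₂−k₁).
e^(−k₁τ) = e^(−1.58×0.147) = e^(−0.2323) = 0.7927; e^(−k₂τ) = e^(−0.3866) = 0.6794.
C_R = 1.58×2.80/(2.63−1.58) × (0.7927−0.6794) = 4.213×0.1134 = 0.4777 mol·L⁻¹.
C_A = C_{A0}e^(−k₁τ) = 2.220 mol·L⁻¹, so C_S = C_{A0}−C_A−C_R = 0.1026 mol·L⁻¹; C_R/C_S = 4.66.

4.66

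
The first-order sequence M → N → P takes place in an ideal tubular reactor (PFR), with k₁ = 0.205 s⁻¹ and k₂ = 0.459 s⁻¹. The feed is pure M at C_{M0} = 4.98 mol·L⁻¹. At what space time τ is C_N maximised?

For first-order series the maximum of C_N occurs at τ_opt = ln(k₂/k₁)/(k₂−k₁).
= ln(0.459/0.205)/(0.459−0.205) = ln(2.239)/0.2540 = 0.8060/0.2540 = 3.17 s.

3.17 s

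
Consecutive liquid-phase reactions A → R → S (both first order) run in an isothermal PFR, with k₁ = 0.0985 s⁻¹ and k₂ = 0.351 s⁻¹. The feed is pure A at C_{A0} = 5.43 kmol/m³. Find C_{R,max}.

At the optimum, C_{R,max}/C_{A0} = (k₁/k₂)^[k₂/(k₂−k₁)].
= (0.0985/0.351)^(0.351/(0.351−0.0985)) = (0.2806)^(1.390) = 0.1709.
C_{R,max} = 0.1709×5.43 = 0.928 kmol/m³.

0.928 kmol/m³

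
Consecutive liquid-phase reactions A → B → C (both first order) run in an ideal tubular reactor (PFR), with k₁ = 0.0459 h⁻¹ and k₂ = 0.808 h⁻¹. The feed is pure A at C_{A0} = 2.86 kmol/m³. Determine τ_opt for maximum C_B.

3.76 h

Setting dC_B/dτ = 0 gives τ_opt = ln(k₂/k₁)/(k₂−k₁).
= ln(0.808/0.0459)/(0.808−0.0459) = ln(17.60)/0.7621 = 2.868/0.7621 = 3.76 h.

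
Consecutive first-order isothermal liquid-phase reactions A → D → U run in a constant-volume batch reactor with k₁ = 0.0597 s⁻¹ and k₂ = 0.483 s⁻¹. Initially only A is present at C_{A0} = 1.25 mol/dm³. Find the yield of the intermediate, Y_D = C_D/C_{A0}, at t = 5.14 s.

0.0920

For first-order series with pure A initially, C_D(t) = k₁C_{A0}/(k₂−k₁)·(e^(−k₁t) − e^(−k₂t)).
e^(−k₁t) = e^(−0.0597×5.14) = e^(−0.3069) = 0.7358; e^(−k₂t) = e^(−2.483) = 0.08352.
C_D = 0.0597×1.25/(0.483−0.0597) × (0.7358−0.08352) = 0.1763×0.6522 = 0.1150 mol/dm³.
Y_D = C_D/C_{A0} = 0.1150/1.25 = 0.0920.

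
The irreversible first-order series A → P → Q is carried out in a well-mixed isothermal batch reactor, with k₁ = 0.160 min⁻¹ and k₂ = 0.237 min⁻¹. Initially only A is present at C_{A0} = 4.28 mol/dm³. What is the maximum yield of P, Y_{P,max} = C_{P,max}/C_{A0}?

For a first-order series the maximum intermediate yield is C_{P,max}/C_{A0} = (k₁/k₂)^[k₂/(k₂−k₁)].
= (0.160/0.237)^(0.237/(0.237−0.160)) = (0.6751)^(3.078) = 0.2984.

0.298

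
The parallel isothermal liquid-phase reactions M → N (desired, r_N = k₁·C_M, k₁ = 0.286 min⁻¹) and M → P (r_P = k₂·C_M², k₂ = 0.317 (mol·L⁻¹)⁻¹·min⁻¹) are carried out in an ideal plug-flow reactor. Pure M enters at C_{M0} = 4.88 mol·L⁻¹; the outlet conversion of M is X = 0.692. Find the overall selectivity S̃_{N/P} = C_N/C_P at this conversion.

C_M = C_{M0}(1−X) = 1.503 mol·L⁻¹.
Along a PFR/batch, dC_N/dC_M = −r_N/(r_N+r_P) = −k₁/(k₁+k₂·C_M).
Integrating from C_{M0} to C_M: C_N = (0.286/0.317)·ln[(0.286+0.317·4.88)/(0.286+0.317·1.50)] = 0.9022·ln(1.833/0.7625) = 0.7914 mol·L⁻¹.
C_P = (C_{M0}−C_M)−C_N = 2.586 mol·L⁻¹; S̃_{N/P} = 0.7914/2.586 = 0.306.

0.306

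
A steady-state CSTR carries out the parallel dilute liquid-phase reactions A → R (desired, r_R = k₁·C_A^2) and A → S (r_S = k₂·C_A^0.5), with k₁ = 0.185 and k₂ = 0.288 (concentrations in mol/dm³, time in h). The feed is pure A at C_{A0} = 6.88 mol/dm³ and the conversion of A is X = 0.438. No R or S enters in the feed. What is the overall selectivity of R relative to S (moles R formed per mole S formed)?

4.88

Exit C_A = C_{A0}(1−X) = 6.88×0.562 = 3.867 mol/dm³.
A CSTR operates uniformly at the exit composition, giving r_R = 2.766 and r_S = 0.5663 (each k·C_A^n at C_A = 3.867).
Overall selectivity = C_R/C_S = r_Rτ/(r_Sτ) = r_R/r_S = 4.88.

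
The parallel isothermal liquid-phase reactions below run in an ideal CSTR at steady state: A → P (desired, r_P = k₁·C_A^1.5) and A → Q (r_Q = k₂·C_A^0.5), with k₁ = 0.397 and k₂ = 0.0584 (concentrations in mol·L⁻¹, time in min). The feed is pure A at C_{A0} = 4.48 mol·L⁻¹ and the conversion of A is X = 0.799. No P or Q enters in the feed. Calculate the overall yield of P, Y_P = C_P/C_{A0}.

Exit C_A = C_{A0}(1−X) = 4.48×0.201 = 0.9005 mol·L⁻¹.
A CSTR operates uniformly at the exit composition, giving r_P = 0.3392 and r_Q = 0.05542 (each k·C_A^n at C_A = 0.9005).
Fraction of consumed A going to P: r_P/(r_P+r_Q) = 0.8596.
C_P = 0.8596·C_{A0}·X = 0.8596×4.48×0.799 = 3.08 mol·L⁻¹; Y_P = C_P/C_{A0} = 0.687.

0.687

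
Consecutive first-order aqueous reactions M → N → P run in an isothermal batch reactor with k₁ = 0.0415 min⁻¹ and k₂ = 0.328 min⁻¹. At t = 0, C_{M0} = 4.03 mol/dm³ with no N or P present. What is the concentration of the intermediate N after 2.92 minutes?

Solving the coupled first-order balances gives C_N(t) = [k₁/(k₂−k₁)]·C_{M0}·(e^(−k₁t) − e^(−k₂t)).
e^(−k₁t) = e^(−0.0415×2.92) = e^(−0.1212) = 0.8859; e^(−k₂t) = e^(−0.9578) = 0.3838.
C_N = 0.0415×4.03/(0.328−0.0415) × (0.8859−0.3838) = 0.5838×0.5021 = 0.2931 mol/dm³.

0.293 mol/dm³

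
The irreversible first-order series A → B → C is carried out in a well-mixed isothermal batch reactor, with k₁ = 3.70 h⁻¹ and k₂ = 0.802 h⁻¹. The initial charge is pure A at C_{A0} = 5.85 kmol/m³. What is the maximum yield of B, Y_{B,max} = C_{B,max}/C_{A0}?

0.655

For a first-order series the maximum intermediate yield is C_{B,max}/C_{A0} = (k₁/k₂)^[k₂/(k₂−k₁)].
= (3.70/0.802)^(0.802/(0.802−3.70)) = (4.613)^(-0.2767) = 0.6550.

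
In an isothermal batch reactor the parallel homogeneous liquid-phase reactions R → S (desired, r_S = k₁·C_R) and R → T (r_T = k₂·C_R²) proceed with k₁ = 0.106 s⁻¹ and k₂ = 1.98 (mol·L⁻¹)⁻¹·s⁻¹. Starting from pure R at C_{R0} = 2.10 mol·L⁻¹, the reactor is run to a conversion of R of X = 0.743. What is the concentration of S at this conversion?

C_R = C_{R0}(1−X) = 0.5397 mol·L⁻¹.
Along a PFR/batch, dC_S/dC_R = −r_S/(r_S+r_T) = −k₁/(k₁+k₂·C_R).
Integrating from C_{R0} to C_R: C_S = (0.106/1.98)·ln[(0.106+1.98·2.10)/(0.106+1.98·0.540)] = 0.05354·ln(4.264/1.175) = 0.06902 mol·L⁻¹.

0.0690 mol·L⁻¹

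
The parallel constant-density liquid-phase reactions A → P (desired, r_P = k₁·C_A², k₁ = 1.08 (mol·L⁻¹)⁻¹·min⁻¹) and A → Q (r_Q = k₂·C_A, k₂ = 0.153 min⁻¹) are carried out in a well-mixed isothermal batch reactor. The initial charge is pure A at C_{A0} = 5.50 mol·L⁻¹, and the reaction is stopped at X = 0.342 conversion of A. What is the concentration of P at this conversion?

1.82 mol·L⁻¹

C_A = C_{A0}(1−X) = 3.619 mol·L⁻¹.
Along a PFR/batch, dC_Q/dC_A = −r_Q/(r_P+r_Q) = −k₂/(k₂+k₁·C_A).
Integrating from C_{A0} to C_A: C_Q = (0.153/1.08)·ln[(0.153+1.08·5.50)/(0.153+1.08·3.62)] = 0.1417·ln(6.093/4.062) = 0.05746 mol·L⁻¹.
Then C_P = (C_{A0}−C_A) − C_Q = 1.881 − 0.05746 = 1.824 mol·L⁻¹.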